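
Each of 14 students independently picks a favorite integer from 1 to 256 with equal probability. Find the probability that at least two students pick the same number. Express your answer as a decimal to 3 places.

0.304

It's easier to compute the probability that all 14 are distinct.
P(all distinct) = 256/256 · 255/256 · ··· · 243/256 ≈ 0.696.
So the probability of at least one match is 1 − 0.696 = 0.304.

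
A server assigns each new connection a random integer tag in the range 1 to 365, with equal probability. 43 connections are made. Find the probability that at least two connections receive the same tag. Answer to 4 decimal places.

0.9239

It's easier to compute the probability that all 43 are distinct.
P(all distinct) = 365/365 · 364/365 · ··· · 323/365 ≈ 0.0761.
So the probability of at least one match is 1 − 0.0761 = 0.9239.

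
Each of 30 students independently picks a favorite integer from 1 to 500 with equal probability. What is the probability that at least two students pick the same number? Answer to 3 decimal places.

It's easier to compute the probability that all 30 are distinct.
P(all distinct) = 500/500 · 499/500 · ··· · 471/500 ≈ 0.412.
So the probability of at least one match is 1 − 0.412 = 0.588.

0.588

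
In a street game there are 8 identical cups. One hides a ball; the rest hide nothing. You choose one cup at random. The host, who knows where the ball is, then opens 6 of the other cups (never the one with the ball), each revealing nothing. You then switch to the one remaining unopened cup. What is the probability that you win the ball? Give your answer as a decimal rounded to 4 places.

0.8750

Your original cup holds the ball with probability 1/8, so the other 7 collectively hold it with probability 7/8.
The host can always find 6 empty cups to open, so the reveals don't change that 7/8; it is now spread over the 1 remaining unopened cup.
P(win by switching) = (7/8) · (1/1) = 7/8 ≈ 0.8750.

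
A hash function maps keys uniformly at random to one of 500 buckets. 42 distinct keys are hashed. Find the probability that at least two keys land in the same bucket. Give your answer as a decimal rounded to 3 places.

0.830

It's easier to compute the probability that all 42 are distinct.
P(all distinct) = 500/500 · 499/500 · ··· · 459/500 ≈ 0.170.
So the probability of at least one match is 1 − 0.170 = 0.830.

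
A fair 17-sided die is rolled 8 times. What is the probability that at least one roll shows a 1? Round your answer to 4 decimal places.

P(no roll shows a 1) = (16/17)^8 ≈ 0.6157.
P(at least one) = 1 − 0.6157 = 0.3843.

0.3843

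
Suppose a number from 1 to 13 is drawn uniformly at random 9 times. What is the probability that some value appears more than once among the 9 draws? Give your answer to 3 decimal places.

P(all 9 different) = 13/13 · 12/13 · ··· · 5/13 ≈ 0.024.
P(at least two equal) = 1 − 0.024 = 0.976.

0.976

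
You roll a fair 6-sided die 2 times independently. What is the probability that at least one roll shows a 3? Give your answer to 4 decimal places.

0.3056

P(no roll shows a 3) = (5/6)^2 ≈ 0.6944.
P(at least one) = 1 − 0.6944 = 0.3056.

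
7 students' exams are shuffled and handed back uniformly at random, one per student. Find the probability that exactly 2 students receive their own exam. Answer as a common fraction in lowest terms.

11/60

Choose which 2 of the 7 are fixed: C(7,2) = 21 ways.
The remaining 5 must have no fixed point: D(5) = 44.
P = 21·44/5040 = 11/60.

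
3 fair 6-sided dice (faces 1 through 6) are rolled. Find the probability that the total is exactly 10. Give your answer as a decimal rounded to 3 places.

0.125

There are 6^3 = 216 equally likely outcomes.
The number of ordered 3-tuples from {1,…,6} summing to 10 is 27.
P(sum = 10) = 27/216 = 1/8 ≈ 0.125.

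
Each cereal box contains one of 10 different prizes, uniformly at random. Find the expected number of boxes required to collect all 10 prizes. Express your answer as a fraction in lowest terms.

7381/252

After i distinct types are collected, each trial gives a new one with probability (10−i)/10, so the expected wait for the next new type is 10/(10−i).
E = 10/10 + 10/9 + 10/8 + 10/7 + 10/6 + 10/5 + 10/4 + 10/3 + 10/2 + 10/1 = 7381/252.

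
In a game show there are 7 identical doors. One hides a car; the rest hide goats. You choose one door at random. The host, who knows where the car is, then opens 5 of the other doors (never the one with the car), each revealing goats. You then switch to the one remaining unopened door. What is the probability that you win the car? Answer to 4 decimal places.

Your original door holds the car with probability 1/7, so the other 6 collectively hold it with probability 6/7.
The host can always find 5 empty doors to open, so the reveals don't change that 6/7; it is now spread over the 1 remaining unopened door.
P(win by switching) = (6/7) · (1/1) = 6/7 ≈ 0.8571.

0.8571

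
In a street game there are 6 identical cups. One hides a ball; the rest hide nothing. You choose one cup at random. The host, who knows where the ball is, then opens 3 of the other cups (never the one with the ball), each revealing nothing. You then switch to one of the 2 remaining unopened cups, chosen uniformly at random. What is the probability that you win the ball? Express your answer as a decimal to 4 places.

0.4167

Your original cup holds the ball with probability 1/6, so the other 5 collectively hold it with probability 5/6.
The host can always find 3 empty cups to open, so the reveals don't change that 5/6; it is now spread over the 2 remaining unopened cups.
P(win by switching) = (5/6) · (1/2) = 5/12 ≈ 0.4167.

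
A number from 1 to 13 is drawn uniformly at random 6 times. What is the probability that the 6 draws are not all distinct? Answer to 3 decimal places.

0.744

P(all 6 different) = 13/13 · 12/13 · ··· · 8/13 ≈ 0.256.
P(at least two equal) = 1 − 0.256 = 0.744.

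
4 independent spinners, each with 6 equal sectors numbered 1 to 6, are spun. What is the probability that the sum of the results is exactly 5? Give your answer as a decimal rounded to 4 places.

There are 6^4 = 1296 equally likely outcomes.
The number of ordered 4-tuples from {1,…,6} summing to 5 is 4.
P(sum = 5) = 4/1296 = 1/324 ≈ 0.0031.

0.0031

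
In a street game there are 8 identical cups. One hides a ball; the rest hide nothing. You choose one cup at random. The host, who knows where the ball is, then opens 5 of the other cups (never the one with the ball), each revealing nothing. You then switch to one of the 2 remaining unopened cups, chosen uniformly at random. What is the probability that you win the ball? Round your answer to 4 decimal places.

Your original cup holds the ball with probability 1/8, so the other 7 collectively hold it with probability 7/8.
The host can always find 5 empty cups to open, so the reveals don't change that 7/8; it is now spread over the 2 remaining unopened cups.
P(win by switching) = (7/8) · (1/2) = 7/16 ≈ 0.4375.

0.4375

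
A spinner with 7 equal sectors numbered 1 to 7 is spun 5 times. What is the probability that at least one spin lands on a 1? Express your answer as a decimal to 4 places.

P(no spin lands on a 1) = (6/7)^5 ≈ 0.4627.
P(at least one) = 1 − 0.4627 = 0.5373.

0.5373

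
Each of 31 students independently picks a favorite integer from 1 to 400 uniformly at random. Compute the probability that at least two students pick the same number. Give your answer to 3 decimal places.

0.697

It's easier to compute the probability that all 31 are distinct.
P(all distinct) = 400/400 · 399/400 · ··· · 370/400 ≈ 0.303.
So the probability of at least one match is 1 − 0.303 = 0.697.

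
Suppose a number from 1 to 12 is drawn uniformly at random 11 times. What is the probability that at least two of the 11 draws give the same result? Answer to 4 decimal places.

P(all 11 different) = 12/12 · 11/12 · ··· · 2/12 ≈ 0.0006.
P(at least two equal) = 1 − 0.0006 = 0.9994.

0.9994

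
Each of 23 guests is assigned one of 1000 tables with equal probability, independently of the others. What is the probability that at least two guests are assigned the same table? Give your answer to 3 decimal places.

It's easier to compute the probability that all 23 are distinct.
P(all distinct) = 1000/1000 · 999/1000 · ··· · 978/1000 ≈ 0.775.
So the probability of at least one match is 1 − 0.775 = 0.225.

0.225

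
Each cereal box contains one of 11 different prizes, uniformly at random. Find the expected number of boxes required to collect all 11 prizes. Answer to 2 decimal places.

After i distinct types are collected, each trial gives a new one with probability (11−i)/11, so the expected wait for the next new type is 11/(11−i).
E = 11/11 + 11/10 + 11/9 + 11/8 + 11/7 + 11/6 + 11/5 + 11/4 + 11/3 + 11/2 + 11/1 = 83711/2520 ≈ 33.22.

33.22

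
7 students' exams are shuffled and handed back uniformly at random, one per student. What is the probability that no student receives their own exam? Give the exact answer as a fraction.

103/280

This is the derangement probability: permutations of 7 with no fixed point.
D(7) = 7! · (1 − 1/1! + 1/2! − ··· + (−1)^7/7!) = 1854.
P = 1854/5040 = 103/280.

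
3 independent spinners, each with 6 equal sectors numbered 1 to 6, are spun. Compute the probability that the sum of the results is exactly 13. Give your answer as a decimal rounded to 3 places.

0.097

There are 6^3 = 216 equally likely outcomes.
The number of ordered 3-tuples from {1,…,6} summing to 13 is 21.
P(sum = 13) = 21/216 = 7/72 ≈ 0.097.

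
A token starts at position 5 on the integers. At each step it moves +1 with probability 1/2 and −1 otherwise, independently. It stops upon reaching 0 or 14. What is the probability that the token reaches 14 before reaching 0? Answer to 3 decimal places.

With a fair step, P(i) = ½P(i−1) + ½P(i+1) with P(0)=0, P(14)=1 has the linear solution P(i) = i/14.
P(5) = 5/14 ≈ 0.357.

0.357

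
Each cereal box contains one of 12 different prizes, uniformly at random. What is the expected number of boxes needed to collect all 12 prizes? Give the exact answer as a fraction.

86021/2310

After i distinct types are collected, each trial gives a new one with probability (12−i)/12, so the expected wait for the next new type is 12/(12−i).
E = 12/12 + 12/11 + 12/10 + 12/9 + 12/8 + 12/7 + 12/6 + 12/5 + 12/4 + 12/3 + 12/2 + 12/1 = 86021/2310.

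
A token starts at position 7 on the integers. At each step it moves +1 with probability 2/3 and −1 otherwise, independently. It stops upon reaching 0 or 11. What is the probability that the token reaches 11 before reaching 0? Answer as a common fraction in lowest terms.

2032/2047

Let r = q/p = (1/3)/(2/3) = 1/2. The recurrence P(i) = p·P(i+1) + q·P(i−1) with P(0)=0, P(11)=1 gives P(i) = (1 − r^i)/(1 − r^11).
P(7) = (1 − (1/2)^7) / (1 − (1/2)^11) = 2032/2047.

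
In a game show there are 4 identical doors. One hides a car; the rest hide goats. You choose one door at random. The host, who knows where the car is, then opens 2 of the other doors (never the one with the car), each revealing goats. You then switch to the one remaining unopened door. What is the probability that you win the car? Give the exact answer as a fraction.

Your original door holds the car with probability 1/4, so the other 3 collectively hold it with probability 3/4.
The host can always find 2 empty doors to open, so the reveals don't change that 3/4; it is now spread over the 1 remaining unopened door.
P(win by switching) = (3/4) · (1/1) = 3/4.

3/4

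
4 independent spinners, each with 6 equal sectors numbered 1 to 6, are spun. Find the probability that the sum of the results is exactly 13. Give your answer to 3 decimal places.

There are 6^4 = 1296 equally likely outcomes.
The number of ordered 4-tuples from {1,…,6} summing to 13 is 140.
P(sum = 13) = 140/1296 = 35/324 ≈ 0.108.

0.108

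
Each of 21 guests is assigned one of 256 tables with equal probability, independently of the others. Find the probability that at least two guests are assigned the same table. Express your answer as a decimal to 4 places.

It's easier to compute the probability that all 21 are distinct.
P(all distinct) = 256/256 · 255/256 · ··· · 236/256 ≈ 0.4304.
So the probability of at least one match is 1 − 0.4304 = 0.5696.

0.5696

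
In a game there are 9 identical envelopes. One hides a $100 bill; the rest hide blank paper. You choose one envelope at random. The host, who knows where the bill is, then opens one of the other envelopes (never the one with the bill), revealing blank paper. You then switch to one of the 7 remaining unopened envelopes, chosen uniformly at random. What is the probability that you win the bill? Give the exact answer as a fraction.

Your original envelope holds the bill with probability 1/9, so the other 8 collectively hold it with probability 8/9.
The host can always find an empty envelope to open, so this doesn't change that 8/9; it is now spread over the 7 remaining unopened envelopes.
P(win by switching) = (8/9) · (1/7) = 8/63.

8/63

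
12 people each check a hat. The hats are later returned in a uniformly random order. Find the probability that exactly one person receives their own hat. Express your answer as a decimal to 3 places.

0.368

Choose which one is fixed: C(12,1) = 12 ways.
The remaining 11 must have no fixed point: D(11) = 14684570.
P = 12·14684570/479001600 = 1468457/3991680 ≈ 0.368.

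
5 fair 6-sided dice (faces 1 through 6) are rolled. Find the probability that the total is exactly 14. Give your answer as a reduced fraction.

5/72

There are 6^5 = 7776 equally likely outcomes.
The number of ordered 5-tuples from {1,…,6} summing to 14 is 540.
P(sum = 14) = 540/7776 = 5/72.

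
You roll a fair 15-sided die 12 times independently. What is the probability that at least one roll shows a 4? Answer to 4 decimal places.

0.5630

P(no roll shows a 4) = (14/15)^12 ≈ 0.4370.
P(at least one) = 1 − 0.4370 = 0.5630.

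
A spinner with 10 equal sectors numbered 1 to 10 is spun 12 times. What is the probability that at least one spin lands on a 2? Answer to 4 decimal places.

P(no spin lands on a 2) = (9/10)^12 ≈ 0.2824.
P(at least one) = 1 − 0.2824 = 0.7176.

0.7176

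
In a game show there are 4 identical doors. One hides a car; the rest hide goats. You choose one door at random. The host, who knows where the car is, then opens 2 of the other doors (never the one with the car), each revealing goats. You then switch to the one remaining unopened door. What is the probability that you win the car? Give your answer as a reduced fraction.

Your original door holds the car with probability 1/4, so the other 3 collectively hold it with probability 3/4.
The host can always find 2 empty doors to open, so the reveals don't change that 3/4; it is now spread over the 1 remaining unopened door.
P(win by switching) = (3/4) · (1/1) = 3/4.

3/4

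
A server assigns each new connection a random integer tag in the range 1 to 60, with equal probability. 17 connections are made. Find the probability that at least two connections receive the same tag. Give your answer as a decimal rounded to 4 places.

0.9186

It's easier to compute the probability that all 17 are distinct.
P(all distinct) = 60/60 · 59/60 · ··· · 44/60 ≈ 0.0814.
So the probability of at least one match is 1 − 0.0814 = 0.9186.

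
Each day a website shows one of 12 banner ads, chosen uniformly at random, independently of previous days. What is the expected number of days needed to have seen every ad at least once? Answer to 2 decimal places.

37.24

After i distinct types are collected, each trial gives a new one with probability (12−i)/12, so the expected wait for the next new type is 12/(12−i).
E = 12/12 + 12/11 + 12/10 + 12/9 + 12/8 + 12/7 + 12/6 + 12/5 + 12/4 + 12/3 + 12/2 + 12/1 = 86021/2310 ≈ 37.24.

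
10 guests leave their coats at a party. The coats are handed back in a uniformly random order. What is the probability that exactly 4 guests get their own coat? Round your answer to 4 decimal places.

0.0153

Choose which 4 of the 10 are fixed: C(10,4) = 210 ways.
The remaining 6 must have no fixed point: D(6) = 265.
P = 210·265/3628800 = 53/3456 ≈ 0.0153.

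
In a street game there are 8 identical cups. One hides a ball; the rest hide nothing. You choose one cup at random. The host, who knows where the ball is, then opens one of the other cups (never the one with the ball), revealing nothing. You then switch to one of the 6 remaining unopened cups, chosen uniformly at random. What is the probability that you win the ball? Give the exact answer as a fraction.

Your original cup holds the ball with probability 1/8, so the other 7 collectively hold it with probability 7/8.
The host can always find an empty cup to open, so this doesn't change that 7/8; it is now spread over the 6 remaining unopened cups.
P(win by switching) = (7/8) · (1/6) = 7/48.

7/48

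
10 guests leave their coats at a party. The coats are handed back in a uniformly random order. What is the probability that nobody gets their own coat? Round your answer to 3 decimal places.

0.368

This is the derangement probability: permutations of 10 with no fixed point.
D(10) = 10! · (1 − 1/1! + 1/2! − ··· + (−1)^10/10!) = 1334961.
P = 1334961/3628800 = 16481/44800 ≈ 0.368.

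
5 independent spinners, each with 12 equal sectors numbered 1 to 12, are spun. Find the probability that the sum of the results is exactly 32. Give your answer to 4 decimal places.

There are 12^5 = 248832 equally likely outcomes.
The number of ordered 5-tuples from {1,…,12} summing to 32 is 12435.
P(sum = 32) = 12435/248832 = 4145/82944 ≈ 0.0500.

0.0500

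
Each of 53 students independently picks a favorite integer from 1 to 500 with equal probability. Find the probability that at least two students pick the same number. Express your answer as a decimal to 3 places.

0.943

It's easier to compute the probability that all 53 are distinct.
P(all distinct) = 500/500 · 499/500 · ··· · 448/500 ≈ 0.057.
So the probability of at least one match is 1 − 0.057 = 0.943.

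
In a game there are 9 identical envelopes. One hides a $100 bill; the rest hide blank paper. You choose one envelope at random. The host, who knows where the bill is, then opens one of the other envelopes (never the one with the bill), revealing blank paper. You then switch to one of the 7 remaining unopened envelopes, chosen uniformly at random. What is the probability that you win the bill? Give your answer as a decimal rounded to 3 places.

0.127

Your original envelope holds the bill with probability 1/9, so the other 8 collectively hold it with probability 8/9.
The host can always find an empty envelope to open, so this doesn't change that 8/9; it is now spread over the 7 remaining unopened envelopes.
P(win by switching) = (8/9) · (1/7) = 8/63 ≈ 0.127.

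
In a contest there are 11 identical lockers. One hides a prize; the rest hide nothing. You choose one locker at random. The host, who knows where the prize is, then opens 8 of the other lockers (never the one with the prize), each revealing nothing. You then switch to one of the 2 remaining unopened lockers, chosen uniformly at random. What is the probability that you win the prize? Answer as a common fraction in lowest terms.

5/11

Your original locker holds the prize with probability 1/11, so the other 10 collectively hold it with probability 10/11.
The host can always find 8 empty lockers to open, so the reveals don't change that 10/11; it is now spread over the 2 remaining unopened lockers.
P(win by switching) = (10/11) · (1/2) = 5/11.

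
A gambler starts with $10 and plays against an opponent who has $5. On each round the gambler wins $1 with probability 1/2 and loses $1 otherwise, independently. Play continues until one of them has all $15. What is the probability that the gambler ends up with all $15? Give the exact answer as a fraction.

2/3

With a fair step, P(i) = ½P(i−1) + ½P(i+1) with P(0)=0, P(15)=1 has the linear solution P(i) = i/15.
P(10) = 10/15 = 2/3.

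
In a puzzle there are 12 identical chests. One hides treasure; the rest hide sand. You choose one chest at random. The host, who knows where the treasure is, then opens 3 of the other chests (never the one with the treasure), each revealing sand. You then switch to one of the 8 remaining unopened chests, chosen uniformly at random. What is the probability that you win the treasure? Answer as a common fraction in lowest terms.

11/96

Your original chest holds the treasure with probability 1/12, so the other 11 collectively hold it with probability 11/12.
The host can always find 3 empty chests to open, so the reveals don't change that 11/12; it is now spread over the 8 remaining unopened chests.
P(win by switching) = (11/12) · (1/8) = 11/96.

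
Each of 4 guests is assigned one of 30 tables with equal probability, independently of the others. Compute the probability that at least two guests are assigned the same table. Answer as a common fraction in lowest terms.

It's easier to compute the probability that all 4 are distinct.
P(all distinct) = 30/30 · 29/30 · ··· · 27/30 = 203/250.
So the probability of at least one match is 1 − 203/250 = 47/250.

47/250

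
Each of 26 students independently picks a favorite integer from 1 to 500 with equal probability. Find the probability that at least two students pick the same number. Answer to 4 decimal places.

0.4838

It's easier to compute the probability that all 26 are distinct.
P(all distinct) = 500/500 · 499/500 · ··· · 475/500 ≈ 0.5162.
So the probability of at least one match is 1 − 0.5162 = 0.4838.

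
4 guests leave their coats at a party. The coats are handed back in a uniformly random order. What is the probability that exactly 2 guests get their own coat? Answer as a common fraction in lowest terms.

Choose which 2 of the 4 are fixed: C(4,2) = 6 ways.
The remaining 2 must have no fixed point: D(2) = 1.
P = 6·1/24 = 1/4.

1/4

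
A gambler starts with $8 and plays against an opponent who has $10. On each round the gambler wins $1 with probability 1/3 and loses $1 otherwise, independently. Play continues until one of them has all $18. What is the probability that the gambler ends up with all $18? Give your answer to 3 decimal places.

Let r = q/p = (2/3)/(1/3) = 2. The recurrence P(i) = p·P(i+1) + q·P(i−1) with P(0)=0, P(18)=1 gives P(i) = (1 − r^i)/(1 − r^18).
P(8) = (1 − (2)^8) / (1 − (2)^18) = 85/87381 ≈ 0.001.

0.001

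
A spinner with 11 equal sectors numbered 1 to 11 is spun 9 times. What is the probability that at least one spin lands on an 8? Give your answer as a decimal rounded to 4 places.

P(no spin lands on an 8) = (10/11)^9 ≈ 0.4241.
P(at least one) = 1 − 0.4241 = 0.5759.

0.5759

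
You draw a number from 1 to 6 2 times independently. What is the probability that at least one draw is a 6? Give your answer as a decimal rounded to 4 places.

P(no draw is a 6) = (5/6)^2 ≈ 0.6944.
P(at least one) = 1 − 0.6944 = 0.3056.

0.3056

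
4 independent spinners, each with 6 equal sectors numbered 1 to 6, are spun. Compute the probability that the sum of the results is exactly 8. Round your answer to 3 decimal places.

There are 6^4 = 1296 equally likely outcomes.
The number of ordered 4-tuples from {1,…,6} summing to 8 is 35.
P(sum = 8) = 35/1296 ≈ 0.027.

0.027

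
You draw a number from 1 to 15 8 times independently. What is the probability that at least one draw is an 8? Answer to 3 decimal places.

0.424

P(no draw is an 8) = (14/15)^8 ≈ 0.576.
P(at least one) = 1 − 0.576 = 0.424.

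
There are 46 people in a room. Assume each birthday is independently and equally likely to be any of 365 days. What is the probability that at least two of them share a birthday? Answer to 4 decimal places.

0.9483

It's easier to compute the probability that all 46 are distinct.
P(all distinct) = 365/365 · 364/365 · ··· · 320/365 ≈ 0.0517.
So the probability of at least one match is 1 − 0.0517 = 0.9483.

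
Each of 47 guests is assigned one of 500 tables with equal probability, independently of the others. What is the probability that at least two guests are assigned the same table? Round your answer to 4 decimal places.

It's easier to compute the probability that all 47 are distinct.
P(all distinct) = 500/500 · 499/500 · ··· · 454/500 ≈ 0.1073.
So the probability of at least one match is 1 − 0.1073 = 0.8927.

0.8927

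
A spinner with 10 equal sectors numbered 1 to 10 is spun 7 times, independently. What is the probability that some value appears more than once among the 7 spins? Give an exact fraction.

2936/3125

P(all 7 different) = 10/10 · 9/10 · ··· · 4/10 = 189/3125.
P(at least two equal) = 1 − 189/3125 = 2936/3125.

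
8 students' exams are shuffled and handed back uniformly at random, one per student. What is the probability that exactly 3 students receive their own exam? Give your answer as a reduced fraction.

Choose which 3 of the 8 are fixed: C(8,3) = 56 ways.
The remaining 5 must have no fixed point: D(5) = 44.
P = 56·44/40320 = 11/180.

11/180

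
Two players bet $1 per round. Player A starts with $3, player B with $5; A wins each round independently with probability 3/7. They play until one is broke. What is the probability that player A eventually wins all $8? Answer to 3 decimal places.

0.152

Let r = q/p = (4/7)/(3/7) = 4/3. The recurrence P(i) = p·P(i+1) + q·P(i−1) with P(0)=0, P(8)=1 gives P(i) = (1 − r^i)/(1 − r^8).
P(3) = (1 − (4/3)^3) / (1 − (4/3)^8) = 8991/58975 ≈ 0.152.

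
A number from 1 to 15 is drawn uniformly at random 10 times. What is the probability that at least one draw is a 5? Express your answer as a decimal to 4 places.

0.4984

P(no draw is a 5) = (14/15)^10 ≈ 0.5016.
P(at least one) = 1 − 0.5016 = 0.4984.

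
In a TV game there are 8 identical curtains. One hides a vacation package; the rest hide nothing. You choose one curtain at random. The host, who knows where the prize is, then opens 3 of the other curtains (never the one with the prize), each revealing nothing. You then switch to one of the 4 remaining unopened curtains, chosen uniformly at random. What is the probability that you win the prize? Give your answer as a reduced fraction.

7/32

Your original curtain holds the prize with probability 1/8, so the other 7 collectively hold it with probability 7/8.
The host can always find 3 empty curtains to open, so the reveals don't change that 7/8; it is now spread over the 4 remaining unopened curtains.
P(win by switching) = (7/8) · (1/4) = 7/32.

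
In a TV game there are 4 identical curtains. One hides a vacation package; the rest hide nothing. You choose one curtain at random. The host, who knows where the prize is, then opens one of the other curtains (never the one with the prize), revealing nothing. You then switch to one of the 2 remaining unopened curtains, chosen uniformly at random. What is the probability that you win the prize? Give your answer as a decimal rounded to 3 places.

0.375

Your original curtain holds the prize with probability 1/4, so the other 3 collectively hold it with probability 3/4.
The host can always find an empty curtain to open, so this doesn't change that 3/4; it is now spread over the 2 remaining unopened curtains.
P(win by switching) = (3/4) · (1/2) = 3/8 ≈ 0.375.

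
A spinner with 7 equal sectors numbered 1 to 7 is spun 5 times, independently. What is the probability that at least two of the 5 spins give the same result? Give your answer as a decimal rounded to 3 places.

P(all 5 different) = 7/7 · 6/7 · ··· · 3/7 ≈ 0.150.
P(at least two equal) = 1 − 0.150 = 0.850.

0.850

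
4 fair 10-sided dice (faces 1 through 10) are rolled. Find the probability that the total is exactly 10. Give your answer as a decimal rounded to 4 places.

There are 10^4 = 10000 equally likely outcomes.
The number of ordered 4-tuples from {1,…,10} summing to 10 is 84.
P(sum = 10) = 84/10000 = 21/2500 ≈ 0.0084.

0.0084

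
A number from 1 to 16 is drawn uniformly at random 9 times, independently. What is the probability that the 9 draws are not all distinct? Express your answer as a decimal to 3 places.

0.940

P(all 9 different) = 16/16 · 15/16 · ··· · 8/16 ≈ 0.060.
P(at least two equal) = 1 − 0.060 = 0.940.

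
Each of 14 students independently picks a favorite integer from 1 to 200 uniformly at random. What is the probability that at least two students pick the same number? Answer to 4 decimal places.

0.3722

It's easier to compute the probability that all 14 are distinct.
P(all distinct) = 200/200 · 199/200 · ··· · 187/200 ≈ 0.6278.
So the probability of at least one match is 1 − 0.6278 = 0.3722.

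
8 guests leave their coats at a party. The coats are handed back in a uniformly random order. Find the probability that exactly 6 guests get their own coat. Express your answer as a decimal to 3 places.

0.001

Choose which 6 of the 8 are fixed: C(8,6) = 28 ways.
The remaining 2 must have no fixed point: D(2) = 1.
P = 28·1/40320 = 1/1440 ≈ 0.001.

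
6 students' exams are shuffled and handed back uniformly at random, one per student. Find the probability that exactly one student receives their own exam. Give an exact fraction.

11/30

Choose which one is fixed: C(6,1) = 6 ways.
The remaining 5 must have no fixed point: D(5) = 44.
P = 6·44/720 = 11/30.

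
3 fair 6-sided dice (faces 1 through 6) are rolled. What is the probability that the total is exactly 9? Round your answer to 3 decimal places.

There are 6^3 = 216 equally likely outcomes.
The number of ordered 3-tuples from {1,…,6} summing to 9 is 25.
P(sum = 9) = 25/216 ≈ 0.116.

0.116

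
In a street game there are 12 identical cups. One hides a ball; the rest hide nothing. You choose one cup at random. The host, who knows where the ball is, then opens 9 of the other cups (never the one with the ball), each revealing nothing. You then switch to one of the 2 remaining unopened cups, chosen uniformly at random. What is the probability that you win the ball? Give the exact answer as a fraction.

11/24

Your original cup holds the ball with probability 1/12, so the other 11 collectively hold it with probability 11/12.
The host can always find 9 empty cups to open, so the reveals don't change that 11/12; it is now spread over the 2 remaining unopened cups.
P(win by switching) = (11/12) · (1/2) = 11/24.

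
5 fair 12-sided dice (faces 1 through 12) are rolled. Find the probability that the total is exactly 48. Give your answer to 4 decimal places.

There are 12^5 = 248832 equally likely outcomes.
The number of ordered 5-tuples from {1,…,12} summing to 48 is 1815.
P(sum = 48) = 1815/248832 = 605/82944 ≈ 0.0073.

0.0073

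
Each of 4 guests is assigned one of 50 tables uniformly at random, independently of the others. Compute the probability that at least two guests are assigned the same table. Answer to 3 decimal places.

It's easier to compute the probability that all 4 are distinct.
P(all distinct) = 50/50 · 49/50 · ··· · 47/50 ≈ 0.884.
So the probability of at least one match is 1 − 0.884 = 0.116.

0.116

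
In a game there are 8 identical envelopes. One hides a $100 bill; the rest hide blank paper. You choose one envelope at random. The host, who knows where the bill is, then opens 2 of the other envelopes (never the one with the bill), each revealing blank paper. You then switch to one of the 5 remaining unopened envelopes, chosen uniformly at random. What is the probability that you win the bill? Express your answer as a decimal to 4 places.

0.1750

Your original envelope holds the bill with probability 1/8, so the other 7 collectively hold it with probability 7/8.
The host can always find 2 empty envelopes to open, so the reveals don't change that 7/8; it is now spread over the 5 remaining unopened envelopes.
P(win by switching) = (7/8) · (1/5) = 7/40 ≈ 0.1750.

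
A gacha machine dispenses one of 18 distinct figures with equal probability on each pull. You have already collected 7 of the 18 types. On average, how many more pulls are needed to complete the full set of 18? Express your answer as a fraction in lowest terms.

Starting from 7 distinct types, each trial gives a new one with probability (18−i)/18 when i types are held, so the wait for the next new type is 18/(18−i).
E = 18/11 + 18/10 + 18/9 + 18/8 + 18/7 + 18/6 + 18/5 + 18/4 + 18/3 + 18/2 + 18/1 = 83711/1540.

83711/1540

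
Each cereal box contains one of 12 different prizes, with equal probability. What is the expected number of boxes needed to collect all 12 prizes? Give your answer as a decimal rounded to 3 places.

After i distinct types are collected, each trial gives a new one with probability (12−i)/12, so the expected wait for the next new type is 12/(12−i).
E = 12/12 + 12/11 + 12/10 + 12/9 + 12/8 + 12/7 + 12/6 + 12/5 + 12/4 + 12/3 + 12/2 + 12/1 = 86021/2310 ≈ 37.239.

37.239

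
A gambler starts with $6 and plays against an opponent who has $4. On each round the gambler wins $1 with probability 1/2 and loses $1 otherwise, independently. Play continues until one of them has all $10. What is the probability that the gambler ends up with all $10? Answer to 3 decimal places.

0.600

With a fair step, P(i) = ½P(i−1) + ½P(i+1) with P(0)=0, P(10)=1 has the linear solution P(i) = i/10.
P(6) = 6/10 = 3/5 ≈ 0.600.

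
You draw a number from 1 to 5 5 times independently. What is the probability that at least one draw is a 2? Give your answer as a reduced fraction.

2101/3125

P(no draw is a 2) = (4/5)^5 = 1024/3125.
P(at least one) = 1 − 1024/3125 = 2101/3125.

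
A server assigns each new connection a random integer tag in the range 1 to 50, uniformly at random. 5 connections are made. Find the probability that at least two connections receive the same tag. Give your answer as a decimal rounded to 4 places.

0.1864

It's easier to compute the probability that all 5 are distinct.
P(all distinct) = 50/50 · 49/50 · ··· · 46/50 ≈ 0.8136.
So the probability of at least one match is 1 − 0.8136 = 0.1864.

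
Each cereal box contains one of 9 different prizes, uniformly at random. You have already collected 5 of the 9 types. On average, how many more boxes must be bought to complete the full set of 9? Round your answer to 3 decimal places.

18.750

Starting from 5 distinct types, each trial gives a new one with probability (9−i)/9 when i types are held, so the wait for the next new type is 9/(9−i).
E = 9/4 + 9/3 + 9/2 + 9/1 = 75/4 ≈ 18.750.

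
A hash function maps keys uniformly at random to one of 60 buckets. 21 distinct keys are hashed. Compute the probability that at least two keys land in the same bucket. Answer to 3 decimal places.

It's easier to compute the probability that all 21 are distinct.
P(all distinct) = 60/60 · 59/60 · ··· · 40/60 ≈ 0.019.
So the probability of at least one match is 1 − 0.019 = 0.981.

0.981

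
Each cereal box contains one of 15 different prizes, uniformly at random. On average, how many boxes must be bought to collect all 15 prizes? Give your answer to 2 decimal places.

After i distinct types are collected, each trial gives a new one with probability (15−i)/15, so the expected wait for the next new type is 15/(15−i).
E = 15/15 + 15/14 + 15/13 + 15/12 + 15/11 + 15/10 + 15/9 + 15/8 + 15/7 + 15/6 + 15/5 + 15/4 + 15/3 + 15/2 + 15/1 = 1195757/24024 ≈ 49.77.

49.77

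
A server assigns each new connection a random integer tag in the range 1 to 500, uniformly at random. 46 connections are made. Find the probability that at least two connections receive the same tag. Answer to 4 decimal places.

0.8819

It's easier to compute the probability that all 46 are distinct.
P(all distinct) = 500/500 · 499/500 · ··· · 455/500 ≈ 0.1181.
So the probability of at least one match is 1 − 0.1181 = 0.8819.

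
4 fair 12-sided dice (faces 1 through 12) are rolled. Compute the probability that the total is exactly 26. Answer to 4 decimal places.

0.0557

There are 12^4 = 20736 equally likely outcomes.
The number of ordered 4-tuples from {1,…,12} summing to 26 is 1156.
P(sum = 26) = 1156/20736 = 289/5184 ≈ 0.0557.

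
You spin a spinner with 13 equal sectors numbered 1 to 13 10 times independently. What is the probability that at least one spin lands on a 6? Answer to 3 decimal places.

0.551

P(no spin lands on a 6) = (12/13)^10 ≈ 0.449.
P(at least one) = 1 − 0.449 = 0.551.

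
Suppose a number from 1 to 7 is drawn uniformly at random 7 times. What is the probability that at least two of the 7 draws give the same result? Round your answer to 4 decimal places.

P(all 7 different) = 7/7 · 6/7 · ··· · 1/7 ≈ 0.0061.
P(at least two equal) = 1 − 0.0061 = 0.9939.

0.9939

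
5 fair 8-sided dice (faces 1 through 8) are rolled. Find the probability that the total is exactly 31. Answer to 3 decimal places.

There are 8^5 = 32768 equally likely outcomes.
The number of ordered 5-tuples from {1,…,8} summing to 31 is 690.
P(sum = 31) = 690/32768 = 345/16384 ≈ 0.021.

0.021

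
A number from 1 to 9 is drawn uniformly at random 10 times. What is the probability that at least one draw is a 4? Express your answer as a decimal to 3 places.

P(no draw is a 4) = (8/9)^10 ≈ 0.308.
P(at least one) = 1 − 0.308 = 0.692.

0.692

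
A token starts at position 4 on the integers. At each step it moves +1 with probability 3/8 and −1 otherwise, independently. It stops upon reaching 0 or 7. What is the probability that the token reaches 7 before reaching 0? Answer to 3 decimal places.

Let r = q/p = (5/8)/(3/8) = 5/3. The recurrence P(i) = p·P(i+1) + q·P(i−1) with P(0)=0, P(7)=1 gives P(i) = (1 − r^i)/(1 − r^7).
P(4) = (1 − (5/3)^4) / (1 − (5/3)^7) = 7344/37969 ≈ 0.193.

0.193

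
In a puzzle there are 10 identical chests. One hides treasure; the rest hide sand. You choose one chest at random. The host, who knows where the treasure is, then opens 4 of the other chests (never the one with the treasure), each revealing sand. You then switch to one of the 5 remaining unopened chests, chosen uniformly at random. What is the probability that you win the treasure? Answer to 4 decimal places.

0.1800

Your original chest holds the treasure with probability 1/10, so the other 9 collectively hold it with probability 9/10.
The host can always find 4 empty chests to open, so the reveals don't change that 9/10; it is now spread over the 5 remaining unopened chests.
P(win by switching) = (9/10) · (1/5) = 9/50 ≈ 0.1800.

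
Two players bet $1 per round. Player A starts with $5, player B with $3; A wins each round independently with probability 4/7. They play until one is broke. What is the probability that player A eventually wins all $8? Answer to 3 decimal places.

Let r = q/p = (3/7)/(4/7) = 3/4. The recurrence P(i) = p·P(i+1) + q·P(i−1) with P(0)=0, P(8)=1 gives P(i) = (1 − r^i)/(1 − r^8).
P(5) = (1 − (3/4)^5) / (1 − (3/4)^8) = 49984/58975 ≈ 0.848.

0.848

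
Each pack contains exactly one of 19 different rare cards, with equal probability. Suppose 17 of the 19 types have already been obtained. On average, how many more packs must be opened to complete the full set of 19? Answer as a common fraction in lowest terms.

Starting from 17 distinct types, each trial gives a new one with probability (19−i)/19 when i types are held, so the wait for the next new type is 19/(19−i).
E = 19/2 + 19/1 = 57/2.

57/2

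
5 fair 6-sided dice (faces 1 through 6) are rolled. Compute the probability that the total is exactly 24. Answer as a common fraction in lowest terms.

205/7776

There are 6^5 = 7776 equally likely outcomes.
The number of ordered 5-tuples from {1,…,6} summing to 24 is 205.
P(sum = 24) = 205/7776.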